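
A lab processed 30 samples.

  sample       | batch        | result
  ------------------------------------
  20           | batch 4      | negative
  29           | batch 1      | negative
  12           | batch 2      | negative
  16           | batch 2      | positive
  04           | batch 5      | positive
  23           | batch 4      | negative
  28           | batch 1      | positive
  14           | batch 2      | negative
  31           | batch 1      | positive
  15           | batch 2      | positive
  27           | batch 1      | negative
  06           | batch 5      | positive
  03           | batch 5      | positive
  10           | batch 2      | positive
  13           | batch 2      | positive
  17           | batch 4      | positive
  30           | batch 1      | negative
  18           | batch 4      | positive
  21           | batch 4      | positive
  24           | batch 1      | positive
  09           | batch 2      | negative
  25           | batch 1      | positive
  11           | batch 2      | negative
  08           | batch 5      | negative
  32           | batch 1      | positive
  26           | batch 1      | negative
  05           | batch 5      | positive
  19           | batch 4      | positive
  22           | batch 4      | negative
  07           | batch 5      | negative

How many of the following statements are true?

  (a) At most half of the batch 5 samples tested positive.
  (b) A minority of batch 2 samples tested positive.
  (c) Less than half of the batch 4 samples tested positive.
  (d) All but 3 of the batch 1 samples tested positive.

0

(a) batch 5: |A| = 6, |A ∩ B| = 4; needs |A ∩ B| ≤ |A ∖ B| — false.
(b) batch 2: |A| = 8, |A ∩ B| = 4; needs |A ∩ B| < |A ∖ B| — false.
(c) batch 4: |A| = 7, |A ∩ B| = 4; needs |A ∩ B| < |A ∖ B| — false.
(d) batch 1: |A| = 9, |A ∩ B| = 5; needs |A ∖ B| = 3 — false.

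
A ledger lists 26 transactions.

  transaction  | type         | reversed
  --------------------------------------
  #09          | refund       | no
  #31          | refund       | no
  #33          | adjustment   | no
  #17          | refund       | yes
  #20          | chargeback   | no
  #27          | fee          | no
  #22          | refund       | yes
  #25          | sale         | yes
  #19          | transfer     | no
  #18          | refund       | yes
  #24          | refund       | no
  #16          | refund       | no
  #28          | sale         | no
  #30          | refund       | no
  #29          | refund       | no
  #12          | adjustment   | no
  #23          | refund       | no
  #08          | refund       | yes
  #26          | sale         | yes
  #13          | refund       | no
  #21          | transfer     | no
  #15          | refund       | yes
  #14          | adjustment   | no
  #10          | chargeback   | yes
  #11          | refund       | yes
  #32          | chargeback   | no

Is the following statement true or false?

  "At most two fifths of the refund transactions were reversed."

'At most two fifths of the refund transactions were reversed' holds iff |A ∩ B| / |A| ≤ 2/5.
A (the restrictor) = {#09, #31, #17, #22, #18, #24, #16, #30, #29, #23, #08, #13, #15, #11}, |A| = 14.
A ∩ B = {#17, #22, #18, #08, #15, #11}, so |A ∩ B| = 6.
A ∖ B = {#09, #31, #24, #16, #30, #29, #23, #13}, so |A ∖ B| = 8.
|A ∩ B|/|A| = 6/14, so the statement is false.

False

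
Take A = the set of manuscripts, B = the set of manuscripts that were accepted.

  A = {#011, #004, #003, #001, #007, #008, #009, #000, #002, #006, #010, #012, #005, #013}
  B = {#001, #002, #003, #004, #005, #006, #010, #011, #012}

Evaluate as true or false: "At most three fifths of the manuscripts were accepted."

False

'At most three fifths of the manuscripts were accepted' holds iff |A ∩ B| / |A| ≤ 3/5.
A (the restrictor) = {#011, #004, #003, #001, #007, #008, #009, #000, #002, #006, #010, #012, #005, #013}, |A| = 14.
A ∩ B = {#011, #004, #003, #001, #002, #006, #010, #012, #005}, so |A ∩ B| = 9.
A ∖ B = {#007, #008, #009, #000, #013}, so |A ∖ B| = 5.
|A ∩ B|/|A| = 9/14, so the statement is false.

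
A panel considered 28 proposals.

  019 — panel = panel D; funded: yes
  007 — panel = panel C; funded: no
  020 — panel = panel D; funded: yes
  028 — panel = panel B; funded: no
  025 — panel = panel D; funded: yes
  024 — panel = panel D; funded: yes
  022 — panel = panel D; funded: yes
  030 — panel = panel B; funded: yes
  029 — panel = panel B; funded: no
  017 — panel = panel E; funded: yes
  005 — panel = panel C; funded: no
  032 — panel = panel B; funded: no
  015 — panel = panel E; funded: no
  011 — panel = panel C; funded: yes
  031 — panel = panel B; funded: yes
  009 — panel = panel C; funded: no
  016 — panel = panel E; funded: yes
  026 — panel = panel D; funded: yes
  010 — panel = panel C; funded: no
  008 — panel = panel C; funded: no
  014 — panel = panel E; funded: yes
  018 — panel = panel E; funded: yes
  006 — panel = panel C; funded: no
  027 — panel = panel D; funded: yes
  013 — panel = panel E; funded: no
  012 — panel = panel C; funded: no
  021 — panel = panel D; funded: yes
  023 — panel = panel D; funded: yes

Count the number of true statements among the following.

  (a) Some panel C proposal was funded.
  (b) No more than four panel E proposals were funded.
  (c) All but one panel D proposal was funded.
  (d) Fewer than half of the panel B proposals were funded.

(a) panel C: |A| = 8, |A ∩ B| = 1; needs A ∩ B ≠ ∅ (|A ∩ B| ≥ 1) — true.
(b) panel E: |A| = 6, |A ∩ B| = 4; needs |A ∩ B| ≤ 4 — true.
(c) panel D: |A| = 9, |A ∩ B| = 9; needs |A ∖ B| = 1 — false.
(d) panel B: |A| = 5, |A ∩ B| = 2; needs |A ∩ B| < |A ∖ B| — true.

3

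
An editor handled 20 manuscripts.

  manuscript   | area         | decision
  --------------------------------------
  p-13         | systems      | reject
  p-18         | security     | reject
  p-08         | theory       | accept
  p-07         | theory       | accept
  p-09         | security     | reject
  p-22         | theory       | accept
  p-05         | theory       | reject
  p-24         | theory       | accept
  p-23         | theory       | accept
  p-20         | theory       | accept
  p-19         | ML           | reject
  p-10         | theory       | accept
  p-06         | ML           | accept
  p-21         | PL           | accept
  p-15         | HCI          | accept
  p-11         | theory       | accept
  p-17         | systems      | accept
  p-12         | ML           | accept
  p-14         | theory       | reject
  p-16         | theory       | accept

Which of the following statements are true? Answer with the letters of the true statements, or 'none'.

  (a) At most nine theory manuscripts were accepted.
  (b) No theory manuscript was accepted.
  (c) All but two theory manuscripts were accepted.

(a), (c)

|A| = 11, |A ∩ B| = 9, |A ∖ B| = 2.
(a) |A ∩ B| ≤ 9: holds.
(b) A ∩ B = ∅ (|A ∩ B| = 0): fails.
(c) |A ∖ B| = 2: holds.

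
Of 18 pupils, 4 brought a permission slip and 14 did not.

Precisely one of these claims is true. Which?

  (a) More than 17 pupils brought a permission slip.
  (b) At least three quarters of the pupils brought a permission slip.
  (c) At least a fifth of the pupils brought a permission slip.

|A| = 18, |A ∩ B| = 4, |A ∖ B| = 14.
(a) requires |A ∩ B| > 17: false.
(b) requires |A ∩ B| / |A| ≥ 3/4: false.
(c) requires |A ∩ B| / |A| ≥ 1/5: true.

(c)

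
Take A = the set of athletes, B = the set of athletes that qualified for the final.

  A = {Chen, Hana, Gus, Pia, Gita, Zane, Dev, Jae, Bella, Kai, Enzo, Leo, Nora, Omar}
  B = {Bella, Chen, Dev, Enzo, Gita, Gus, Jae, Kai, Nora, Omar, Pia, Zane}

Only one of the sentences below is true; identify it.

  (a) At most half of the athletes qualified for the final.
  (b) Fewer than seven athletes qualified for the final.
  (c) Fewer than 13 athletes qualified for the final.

(c)

|A| = 14, |A ∩ B| = 12, |A ∖ B| = 2.
(a) requires |A ∩ B| ≤ |A ∖ B|: false.
(b) requires |A ∩ B| < 7: false.
(c) requires |A ∩ B| < 13: true.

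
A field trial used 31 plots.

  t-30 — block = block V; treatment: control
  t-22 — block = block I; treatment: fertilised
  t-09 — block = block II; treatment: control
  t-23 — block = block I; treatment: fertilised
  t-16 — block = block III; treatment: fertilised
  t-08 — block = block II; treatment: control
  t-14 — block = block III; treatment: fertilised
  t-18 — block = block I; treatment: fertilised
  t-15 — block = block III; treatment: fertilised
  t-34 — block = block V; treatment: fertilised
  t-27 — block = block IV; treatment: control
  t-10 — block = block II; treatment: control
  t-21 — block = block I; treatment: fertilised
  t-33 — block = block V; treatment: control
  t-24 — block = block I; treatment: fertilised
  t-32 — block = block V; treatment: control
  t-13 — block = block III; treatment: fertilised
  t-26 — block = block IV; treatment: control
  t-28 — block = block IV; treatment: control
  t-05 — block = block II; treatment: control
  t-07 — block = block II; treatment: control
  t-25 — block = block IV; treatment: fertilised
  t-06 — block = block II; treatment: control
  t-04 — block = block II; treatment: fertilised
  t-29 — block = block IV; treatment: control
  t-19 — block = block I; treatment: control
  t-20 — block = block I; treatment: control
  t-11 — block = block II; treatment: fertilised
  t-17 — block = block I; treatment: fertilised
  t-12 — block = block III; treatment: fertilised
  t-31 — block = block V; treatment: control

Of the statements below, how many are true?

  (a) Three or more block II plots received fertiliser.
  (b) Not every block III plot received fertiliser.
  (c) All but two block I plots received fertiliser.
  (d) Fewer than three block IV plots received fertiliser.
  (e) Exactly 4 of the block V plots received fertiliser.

(a) block II: |A| = 8, |A ∩ B| = 2; needs |A ∩ B| ≥ 3 — false.
(b) block III: |A| = 5, |A ∩ B| = 5; needs A ⊄ B (|A ∖ B| ≥ 1) — false.
(c) block I: |A| = 8, |A ∩ B| = 6; needs |A ∖ B| = 2 — true.
(d) block IV: |A| = 5, |A ∩ B| = 1; needs |A ∩ B| < 3 — true.
(e) block V: |A| = 5, |A ∩ B| = 1; needs |A ∩ B| = 4 — false.

2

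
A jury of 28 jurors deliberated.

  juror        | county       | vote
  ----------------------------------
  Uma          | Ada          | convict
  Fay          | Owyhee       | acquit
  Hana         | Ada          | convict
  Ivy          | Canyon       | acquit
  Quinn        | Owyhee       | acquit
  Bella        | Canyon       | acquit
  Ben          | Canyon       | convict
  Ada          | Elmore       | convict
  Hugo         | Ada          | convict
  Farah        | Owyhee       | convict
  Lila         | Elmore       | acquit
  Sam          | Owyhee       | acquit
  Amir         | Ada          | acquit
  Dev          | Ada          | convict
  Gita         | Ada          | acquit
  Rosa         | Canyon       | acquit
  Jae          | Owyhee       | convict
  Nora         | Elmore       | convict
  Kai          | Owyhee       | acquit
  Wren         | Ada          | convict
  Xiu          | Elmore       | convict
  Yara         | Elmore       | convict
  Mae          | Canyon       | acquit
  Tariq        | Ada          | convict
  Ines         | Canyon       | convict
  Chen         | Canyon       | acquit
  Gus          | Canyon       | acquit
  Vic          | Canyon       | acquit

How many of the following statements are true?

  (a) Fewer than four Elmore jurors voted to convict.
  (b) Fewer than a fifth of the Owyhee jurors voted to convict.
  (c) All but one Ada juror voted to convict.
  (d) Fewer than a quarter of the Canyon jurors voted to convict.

1

(a) Elmore: |A| = 5, |A ∩ B| = 4; needs |A ∩ B| < 4 — false.
(b) Owyhee: |A| = 6, |A ∩ B| = 2; needs |A ∩ B| / |A| < 1/5 — false.
(c) Ada: |A| = 8, |A ∩ B| = 6; needs |A ∖ B| = 1 — false.
(d) Canyon: |A| = 9, |A ∩ B| = 2; needs |A ∩ B| / |A| < 1/4 — true.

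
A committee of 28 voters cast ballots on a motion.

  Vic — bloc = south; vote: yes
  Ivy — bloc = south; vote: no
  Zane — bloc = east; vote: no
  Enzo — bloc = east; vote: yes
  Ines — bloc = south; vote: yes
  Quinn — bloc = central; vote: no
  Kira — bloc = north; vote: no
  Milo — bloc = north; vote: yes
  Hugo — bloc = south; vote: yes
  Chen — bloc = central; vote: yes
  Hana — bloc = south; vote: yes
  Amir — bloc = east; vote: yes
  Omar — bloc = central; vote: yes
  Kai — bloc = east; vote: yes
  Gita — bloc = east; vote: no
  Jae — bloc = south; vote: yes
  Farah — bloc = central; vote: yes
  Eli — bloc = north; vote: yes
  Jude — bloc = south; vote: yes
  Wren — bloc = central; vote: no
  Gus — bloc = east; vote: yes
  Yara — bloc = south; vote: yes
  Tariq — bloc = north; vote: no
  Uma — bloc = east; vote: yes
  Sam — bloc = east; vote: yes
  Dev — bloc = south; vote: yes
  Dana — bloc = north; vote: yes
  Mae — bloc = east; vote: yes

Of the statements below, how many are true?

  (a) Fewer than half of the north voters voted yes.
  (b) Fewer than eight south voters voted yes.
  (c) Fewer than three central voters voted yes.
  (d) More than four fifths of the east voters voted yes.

0

(a) north: |A| = 5, |A ∩ B| = 3; needs |A ∩ B| < |A ∖ B| — false.
(b) south: |A| = 9, |A ∩ B| = 8; needs |A ∩ B| < 8 — false.
(c) central: |A| = 5, |A ∩ B| = 3; needs |A ∩ B| < 3 — false.
(d) east: |A| = 9, |A ∩ B| = 7; needs |A ∩ B| / |A| > 4/5 — false.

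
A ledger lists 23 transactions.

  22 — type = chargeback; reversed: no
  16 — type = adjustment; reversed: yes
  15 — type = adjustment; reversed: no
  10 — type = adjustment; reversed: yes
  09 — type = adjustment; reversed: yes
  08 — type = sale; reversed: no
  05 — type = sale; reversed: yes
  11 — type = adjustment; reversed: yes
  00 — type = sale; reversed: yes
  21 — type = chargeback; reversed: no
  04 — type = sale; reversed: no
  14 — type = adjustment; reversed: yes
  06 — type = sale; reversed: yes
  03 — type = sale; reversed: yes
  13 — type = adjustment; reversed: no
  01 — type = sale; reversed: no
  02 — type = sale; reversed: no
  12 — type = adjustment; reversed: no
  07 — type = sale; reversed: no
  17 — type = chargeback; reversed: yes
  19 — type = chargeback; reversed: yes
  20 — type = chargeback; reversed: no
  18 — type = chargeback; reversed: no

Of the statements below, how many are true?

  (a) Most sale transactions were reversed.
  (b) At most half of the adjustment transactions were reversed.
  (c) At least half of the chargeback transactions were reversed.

0

(a) sale: |A| = 9, |A ∩ B| = 4; needs |A ∩ B| > |A ∖ B| — false.
(b) adjustment: |A| = 8, |A ∩ B| = 5; needs |A ∩ B| ≤ |A ∖ B| — false.
(c) chargeback: |A| = 6, |A ∩ B| = 2; needs |A ∩ B| ≥ |A ∖ B| — false.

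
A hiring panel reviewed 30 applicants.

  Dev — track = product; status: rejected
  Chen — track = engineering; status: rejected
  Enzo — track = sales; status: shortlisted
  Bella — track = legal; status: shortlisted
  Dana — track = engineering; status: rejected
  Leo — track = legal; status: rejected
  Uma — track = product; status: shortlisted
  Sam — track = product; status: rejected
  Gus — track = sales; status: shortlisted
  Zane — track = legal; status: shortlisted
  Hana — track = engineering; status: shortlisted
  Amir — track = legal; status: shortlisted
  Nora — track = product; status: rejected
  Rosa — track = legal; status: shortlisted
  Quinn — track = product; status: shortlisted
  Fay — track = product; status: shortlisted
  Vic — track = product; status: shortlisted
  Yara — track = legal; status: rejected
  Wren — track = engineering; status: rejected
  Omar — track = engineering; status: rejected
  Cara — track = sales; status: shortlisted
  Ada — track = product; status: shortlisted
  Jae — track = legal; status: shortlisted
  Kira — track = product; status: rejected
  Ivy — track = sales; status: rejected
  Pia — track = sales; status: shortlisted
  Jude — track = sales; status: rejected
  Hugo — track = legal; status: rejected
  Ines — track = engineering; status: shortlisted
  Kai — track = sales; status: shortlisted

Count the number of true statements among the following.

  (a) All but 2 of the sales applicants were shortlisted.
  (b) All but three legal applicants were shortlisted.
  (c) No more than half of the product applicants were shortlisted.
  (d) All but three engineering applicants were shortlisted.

2

(a) sales: |A| = 7, |A ∩ B| = 5; needs |A ∖ B| = 2 — true.
(b) legal: |A| = 8, |A ∩ B| = 5; needs |A ∖ B| = 3 — true.
(c) product: |A| = 9, |A ∩ B| = 5; needs |A ∩ B| ≤ |A ∖ B| — false.
(d) engineering: |A| = 6, |A ∩ B| = 2; needs |A ∖ B| = 3 — false.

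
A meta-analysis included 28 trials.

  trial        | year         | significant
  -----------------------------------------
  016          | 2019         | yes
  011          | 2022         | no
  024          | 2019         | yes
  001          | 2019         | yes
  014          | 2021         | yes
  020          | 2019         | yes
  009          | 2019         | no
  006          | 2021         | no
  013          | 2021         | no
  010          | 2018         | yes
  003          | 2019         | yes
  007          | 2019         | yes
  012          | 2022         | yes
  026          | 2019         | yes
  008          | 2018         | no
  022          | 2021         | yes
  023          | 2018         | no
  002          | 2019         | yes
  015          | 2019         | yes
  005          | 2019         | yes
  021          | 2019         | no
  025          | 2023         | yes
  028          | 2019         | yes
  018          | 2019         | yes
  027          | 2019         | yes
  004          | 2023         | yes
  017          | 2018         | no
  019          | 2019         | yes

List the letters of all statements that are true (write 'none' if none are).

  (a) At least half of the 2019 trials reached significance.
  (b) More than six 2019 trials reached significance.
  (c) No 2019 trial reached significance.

|A| = 16, |A ∩ B| = 14, |A ∖ B| = 2.
(a) |A ∩ B| ≥ |A ∖ B|: holds.
(b) |A ∩ B| > 6: holds.
(c) A ∩ B = ∅ (|A ∩ B| = 0): fails.

(a), (b)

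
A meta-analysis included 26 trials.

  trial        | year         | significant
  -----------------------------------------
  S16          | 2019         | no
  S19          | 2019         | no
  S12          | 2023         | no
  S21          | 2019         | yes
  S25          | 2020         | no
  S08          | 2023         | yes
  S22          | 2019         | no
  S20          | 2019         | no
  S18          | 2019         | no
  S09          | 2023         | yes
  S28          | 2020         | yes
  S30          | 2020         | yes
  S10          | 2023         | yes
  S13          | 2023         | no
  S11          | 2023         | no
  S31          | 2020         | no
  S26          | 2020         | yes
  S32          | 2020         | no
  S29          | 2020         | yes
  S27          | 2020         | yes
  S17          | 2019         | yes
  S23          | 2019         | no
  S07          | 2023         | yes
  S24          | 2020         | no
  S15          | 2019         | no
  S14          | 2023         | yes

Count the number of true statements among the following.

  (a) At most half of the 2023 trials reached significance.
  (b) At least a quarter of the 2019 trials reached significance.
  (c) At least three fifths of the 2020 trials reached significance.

(a) 2023: |A| = 8, |A ∩ B| = 5; needs |A ∩ B| ≤ |A ∖ B| — false.
(b) 2019: |A| = 9, |A ∩ B| = 2; needs |A ∩ B| / |A| ≥ 1/4 — false.
(c) 2020: |A| = 9, |A ∩ B| = 5; needs |A ∩ B| / |A| ≥ 3/5 — false.

0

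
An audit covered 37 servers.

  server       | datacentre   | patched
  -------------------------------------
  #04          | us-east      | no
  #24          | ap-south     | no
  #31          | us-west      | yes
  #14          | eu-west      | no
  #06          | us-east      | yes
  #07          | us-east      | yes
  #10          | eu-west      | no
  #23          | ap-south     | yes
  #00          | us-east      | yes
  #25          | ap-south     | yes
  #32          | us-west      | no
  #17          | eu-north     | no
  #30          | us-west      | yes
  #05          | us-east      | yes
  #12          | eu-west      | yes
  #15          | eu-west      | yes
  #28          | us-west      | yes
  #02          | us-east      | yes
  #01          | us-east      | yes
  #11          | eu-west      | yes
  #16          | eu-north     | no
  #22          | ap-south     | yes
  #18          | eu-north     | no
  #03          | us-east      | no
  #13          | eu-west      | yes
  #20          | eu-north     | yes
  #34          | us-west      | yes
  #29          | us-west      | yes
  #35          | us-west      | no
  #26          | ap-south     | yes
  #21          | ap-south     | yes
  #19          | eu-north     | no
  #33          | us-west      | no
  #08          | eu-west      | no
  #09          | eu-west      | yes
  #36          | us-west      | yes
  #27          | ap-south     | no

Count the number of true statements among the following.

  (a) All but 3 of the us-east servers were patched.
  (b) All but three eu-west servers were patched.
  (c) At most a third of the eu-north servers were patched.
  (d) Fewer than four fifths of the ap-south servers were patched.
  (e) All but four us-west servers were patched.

(a) us-east: |A| = 8, |A ∩ B| = 6; needs |A ∖ B| = 3 — false.
(b) eu-west: |A| = 8, |A ∩ B| = 5; needs |A ∖ B| = 3 — true.
(c) eu-north: |A| = 5, |A ∩ B| = 1; needs |A ∩ B| / |A| ≤ 1/3 — true.
(d) ap-south: |A| = 7, |A ∩ B| = 5; needs |A ∩ B| / |A| < 4/5 — true.
(e) us-west: |A| = 9, |A ∩ B| = 6; needs |A ∖ B| = 4 — false.

3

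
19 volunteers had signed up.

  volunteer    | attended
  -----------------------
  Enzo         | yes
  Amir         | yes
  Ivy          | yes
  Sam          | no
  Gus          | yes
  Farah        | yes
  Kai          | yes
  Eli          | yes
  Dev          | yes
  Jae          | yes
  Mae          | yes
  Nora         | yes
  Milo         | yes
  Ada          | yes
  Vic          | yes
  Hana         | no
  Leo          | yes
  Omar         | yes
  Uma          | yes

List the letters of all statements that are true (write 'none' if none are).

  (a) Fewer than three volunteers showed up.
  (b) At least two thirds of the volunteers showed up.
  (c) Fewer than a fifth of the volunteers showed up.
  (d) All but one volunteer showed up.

|A| = 19, |A ∩ B| = 17, |A ∖ B| = 2.
(a) |A ∩ B| < 3: fails.
(b) |A ∩ B| / |A| ≥ 2/3: holds.
(c) |A ∩ B| / |A| < 1/5: fails.
(d) |A ∖ B| = 1: fails.

(b)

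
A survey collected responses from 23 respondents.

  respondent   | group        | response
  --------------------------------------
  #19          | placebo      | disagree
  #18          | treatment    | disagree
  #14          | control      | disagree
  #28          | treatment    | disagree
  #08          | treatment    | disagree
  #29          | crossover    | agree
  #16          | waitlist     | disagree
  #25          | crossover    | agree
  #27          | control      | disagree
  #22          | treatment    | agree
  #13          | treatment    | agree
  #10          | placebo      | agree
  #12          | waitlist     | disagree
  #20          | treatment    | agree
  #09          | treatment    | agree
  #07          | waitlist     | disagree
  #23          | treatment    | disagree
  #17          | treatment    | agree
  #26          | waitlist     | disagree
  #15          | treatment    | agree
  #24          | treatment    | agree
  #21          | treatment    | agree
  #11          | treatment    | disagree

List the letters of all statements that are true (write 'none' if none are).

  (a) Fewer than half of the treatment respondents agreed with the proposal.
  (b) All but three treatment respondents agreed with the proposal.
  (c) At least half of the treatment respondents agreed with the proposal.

|A| = 13, |A ∩ B| = 8, |A ∖ B| = 5.
(a) |A ∩ B| < |A ∖ B|: fails.
(b) |A ∖ B| = 3: fails.
(c) |A ∩ B| ≥ |A ∖ B|: holds.

(c)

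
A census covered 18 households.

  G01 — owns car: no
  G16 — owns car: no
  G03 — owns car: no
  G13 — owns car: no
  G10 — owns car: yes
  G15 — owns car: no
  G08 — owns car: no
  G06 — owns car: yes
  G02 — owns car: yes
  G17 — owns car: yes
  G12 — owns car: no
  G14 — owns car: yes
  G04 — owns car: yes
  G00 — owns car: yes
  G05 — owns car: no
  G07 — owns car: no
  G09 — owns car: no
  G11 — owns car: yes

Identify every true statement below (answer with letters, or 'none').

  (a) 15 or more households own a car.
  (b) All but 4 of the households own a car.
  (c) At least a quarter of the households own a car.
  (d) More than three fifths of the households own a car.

|A| = 18, |A ∩ B| = 8, |A ∖ B| = 10.
(a) |A ∩ B| ≥ 15: fails.
(b) |A ∖ B| = 4: fails.
(c) |A ∩ B| / |A| ≥ 1/4: holds.
(d) |A ∩ B| / |A| > 3/5: fails.

(c)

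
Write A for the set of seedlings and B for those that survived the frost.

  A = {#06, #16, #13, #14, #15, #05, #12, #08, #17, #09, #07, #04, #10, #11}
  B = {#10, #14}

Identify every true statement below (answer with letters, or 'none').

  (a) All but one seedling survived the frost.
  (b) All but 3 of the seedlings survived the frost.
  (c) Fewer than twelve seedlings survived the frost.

|A| = 14, |A ∩ B| = 2, |A ∖ B| = 12.
(a) |A ∖ B| = 1: fails.
(b) |A ∖ B| = 3: fails.
(c) |A ∩ B| < 12: holds.

(c)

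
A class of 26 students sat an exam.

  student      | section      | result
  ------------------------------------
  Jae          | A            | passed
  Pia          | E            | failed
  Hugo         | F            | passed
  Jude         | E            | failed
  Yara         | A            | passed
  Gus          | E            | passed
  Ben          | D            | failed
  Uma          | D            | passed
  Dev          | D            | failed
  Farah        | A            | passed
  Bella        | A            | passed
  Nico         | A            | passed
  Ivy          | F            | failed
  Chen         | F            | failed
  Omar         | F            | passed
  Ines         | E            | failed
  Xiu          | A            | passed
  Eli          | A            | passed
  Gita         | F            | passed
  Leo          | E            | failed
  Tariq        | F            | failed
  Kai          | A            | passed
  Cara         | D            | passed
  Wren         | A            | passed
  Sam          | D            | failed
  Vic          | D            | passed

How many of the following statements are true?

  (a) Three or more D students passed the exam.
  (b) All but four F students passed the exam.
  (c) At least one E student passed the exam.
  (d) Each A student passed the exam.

(a) D: |A| = 6, |A ∩ B| = 3; needs |A ∩ B| ≥ 3 — true.
(b) F: |A| = 6, |A ∩ B| = 3; needs |A ∖ B| = 4 — false.
(c) E: |A| = 5, |A ∩ B| = 1; needs A ∩ B ≠ ∅ (|A ∩ B| ≥ 1) — true.
(d) A: |A| = 9, |A ∩ B| = 9; needs A ⊆ B, i.e. every element of A is in B (|A ∖ B| = 0) — true.

3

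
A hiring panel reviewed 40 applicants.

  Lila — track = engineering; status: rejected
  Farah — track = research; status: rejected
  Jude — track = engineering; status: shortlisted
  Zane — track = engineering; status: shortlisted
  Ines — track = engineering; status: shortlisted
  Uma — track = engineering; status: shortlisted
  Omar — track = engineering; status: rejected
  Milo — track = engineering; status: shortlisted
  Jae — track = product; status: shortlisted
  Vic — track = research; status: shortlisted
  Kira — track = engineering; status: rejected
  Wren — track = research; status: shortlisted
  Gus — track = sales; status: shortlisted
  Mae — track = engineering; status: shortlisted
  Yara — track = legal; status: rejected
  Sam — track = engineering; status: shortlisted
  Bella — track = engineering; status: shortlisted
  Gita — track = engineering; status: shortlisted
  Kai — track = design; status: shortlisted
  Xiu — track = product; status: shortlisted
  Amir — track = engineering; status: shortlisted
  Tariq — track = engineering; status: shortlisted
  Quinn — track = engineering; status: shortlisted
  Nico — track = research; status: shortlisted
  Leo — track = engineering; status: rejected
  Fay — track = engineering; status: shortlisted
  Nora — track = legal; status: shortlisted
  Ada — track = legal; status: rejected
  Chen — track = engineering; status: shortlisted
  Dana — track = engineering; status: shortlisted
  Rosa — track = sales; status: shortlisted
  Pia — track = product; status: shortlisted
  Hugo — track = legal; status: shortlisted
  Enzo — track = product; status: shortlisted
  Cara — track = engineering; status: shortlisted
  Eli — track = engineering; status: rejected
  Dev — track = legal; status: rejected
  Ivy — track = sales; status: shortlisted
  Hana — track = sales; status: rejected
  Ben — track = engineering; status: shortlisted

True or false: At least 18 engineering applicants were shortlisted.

'At least 18 engineering applicants were shortlisted' holds iff |A ∩ B| ≥ 18.
|A| = 22, |A ∩ B| = 17, |A ∖ B| = 5.
|A ∩ B| = 17, so the statement is false.

False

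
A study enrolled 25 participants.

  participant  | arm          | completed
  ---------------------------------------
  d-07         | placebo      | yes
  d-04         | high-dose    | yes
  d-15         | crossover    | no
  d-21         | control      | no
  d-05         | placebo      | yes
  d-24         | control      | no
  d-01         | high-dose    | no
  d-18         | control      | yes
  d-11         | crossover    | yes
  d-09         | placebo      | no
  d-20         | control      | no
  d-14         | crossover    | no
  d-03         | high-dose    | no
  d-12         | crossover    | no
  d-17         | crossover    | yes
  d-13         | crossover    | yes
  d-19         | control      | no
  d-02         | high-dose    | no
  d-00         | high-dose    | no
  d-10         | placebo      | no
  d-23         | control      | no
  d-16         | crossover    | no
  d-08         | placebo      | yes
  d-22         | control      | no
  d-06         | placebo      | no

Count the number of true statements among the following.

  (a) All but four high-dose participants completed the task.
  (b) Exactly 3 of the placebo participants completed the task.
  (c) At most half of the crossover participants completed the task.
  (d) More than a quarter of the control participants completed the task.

3

(a) high-dose: |A| = 5, |A ∩ B| = 1; needs |A ∖ B| = 4 — true.
(b) placebo: |A| = 6, |A ∩ B| = 3; needs |A ∩ B| = 3 — true.
(c) crossover: |A| = 7, |A ∩ B| = 3; needs |A ∩ B| ≤ |A ∖ B| — true.
(d) control: |A| = 7, |A ∩ B| = 1; needs |A ∩ B| / |A| > 1/4 — false.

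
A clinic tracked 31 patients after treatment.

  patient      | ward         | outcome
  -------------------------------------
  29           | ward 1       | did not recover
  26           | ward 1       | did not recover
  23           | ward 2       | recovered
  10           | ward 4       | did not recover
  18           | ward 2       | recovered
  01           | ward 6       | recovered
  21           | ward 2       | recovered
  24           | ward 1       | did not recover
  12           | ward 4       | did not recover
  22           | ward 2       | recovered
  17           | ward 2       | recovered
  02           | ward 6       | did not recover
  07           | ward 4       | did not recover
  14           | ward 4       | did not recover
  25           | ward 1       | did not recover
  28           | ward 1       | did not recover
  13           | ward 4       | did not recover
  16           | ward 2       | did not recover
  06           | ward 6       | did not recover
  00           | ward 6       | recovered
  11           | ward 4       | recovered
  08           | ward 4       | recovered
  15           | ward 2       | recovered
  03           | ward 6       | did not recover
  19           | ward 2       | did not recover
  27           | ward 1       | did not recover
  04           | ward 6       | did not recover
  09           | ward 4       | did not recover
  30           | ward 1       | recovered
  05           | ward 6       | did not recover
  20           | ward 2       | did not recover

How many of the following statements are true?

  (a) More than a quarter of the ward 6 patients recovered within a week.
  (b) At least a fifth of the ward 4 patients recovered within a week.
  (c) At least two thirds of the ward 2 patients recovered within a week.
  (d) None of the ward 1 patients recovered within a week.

(a) ward 6: |A| = 7, |A ∩ B| = 2; needs |A ∩ B| / |A| > 1/4 — true.
(b) ward 4: |A| = 8, |A ∩ B| = 2; needs |A ∩ B| / |A| ≥ 1/5 — true.
(c) ward 2: |A| = 9, |A ∩ B| = 6; needs |A ∩ B| / |A| ≥ 2/3 — true.
(d) ward 1: |A| = 7, |A ∩ B| = 1; needs A ∩ B = ∅ (|A ∩ B| = 0) — false.

3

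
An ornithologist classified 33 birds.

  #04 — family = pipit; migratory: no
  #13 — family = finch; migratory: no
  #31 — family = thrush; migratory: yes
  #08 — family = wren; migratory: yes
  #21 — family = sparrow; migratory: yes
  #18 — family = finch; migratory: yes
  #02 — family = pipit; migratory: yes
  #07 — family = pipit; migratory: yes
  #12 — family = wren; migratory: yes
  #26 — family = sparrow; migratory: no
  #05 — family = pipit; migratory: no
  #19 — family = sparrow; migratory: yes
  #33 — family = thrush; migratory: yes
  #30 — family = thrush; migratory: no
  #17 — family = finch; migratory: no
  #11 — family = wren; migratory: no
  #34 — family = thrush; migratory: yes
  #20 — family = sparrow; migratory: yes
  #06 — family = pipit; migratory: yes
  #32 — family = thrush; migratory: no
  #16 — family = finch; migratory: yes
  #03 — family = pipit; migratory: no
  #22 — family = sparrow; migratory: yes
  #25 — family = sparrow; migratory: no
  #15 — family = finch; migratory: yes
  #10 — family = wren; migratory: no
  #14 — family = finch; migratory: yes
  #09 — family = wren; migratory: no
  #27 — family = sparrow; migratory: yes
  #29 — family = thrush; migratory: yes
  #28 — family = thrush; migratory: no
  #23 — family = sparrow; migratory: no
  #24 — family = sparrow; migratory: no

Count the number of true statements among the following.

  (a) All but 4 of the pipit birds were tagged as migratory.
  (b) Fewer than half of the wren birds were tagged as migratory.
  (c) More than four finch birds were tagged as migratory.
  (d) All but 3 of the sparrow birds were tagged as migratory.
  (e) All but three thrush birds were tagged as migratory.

2

(a) pipit: |A| = 6, |A ∩ B| = 3; needs |A ∖ B| = 4 — false.
(b) wren: |A| = 5, |A ∩ B| = 2; needs |A ∩ B| < |A ∖ B| — true.
(c) finch: |A| = 6, |A ∩ B| = 4; needs |A ∩ B| > 4 — false.
(d) sparrow: |A| = 9, |A ∩ B| = 5; needs |A ∖ B| = 3 — false.
(e) thrush: |A| = 7, |A ∩ B| = 4; needs |A ∖ B| = 3 — true.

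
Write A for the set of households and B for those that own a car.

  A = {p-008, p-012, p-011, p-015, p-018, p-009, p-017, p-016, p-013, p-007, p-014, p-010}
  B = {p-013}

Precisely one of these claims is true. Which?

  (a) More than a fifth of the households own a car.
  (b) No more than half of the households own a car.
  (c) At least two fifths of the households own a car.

(b)

|A| = 12, |A ∩ B| = 1, |A ∖ B| = 11.
(a) requires |A ∩ B| / |A| > 1/5: false.
(b) requires |A ∩ B| ≤ |A ∖ B|: true.
(c) requires |A ∩ B| / |A| ≥ 2/5: false.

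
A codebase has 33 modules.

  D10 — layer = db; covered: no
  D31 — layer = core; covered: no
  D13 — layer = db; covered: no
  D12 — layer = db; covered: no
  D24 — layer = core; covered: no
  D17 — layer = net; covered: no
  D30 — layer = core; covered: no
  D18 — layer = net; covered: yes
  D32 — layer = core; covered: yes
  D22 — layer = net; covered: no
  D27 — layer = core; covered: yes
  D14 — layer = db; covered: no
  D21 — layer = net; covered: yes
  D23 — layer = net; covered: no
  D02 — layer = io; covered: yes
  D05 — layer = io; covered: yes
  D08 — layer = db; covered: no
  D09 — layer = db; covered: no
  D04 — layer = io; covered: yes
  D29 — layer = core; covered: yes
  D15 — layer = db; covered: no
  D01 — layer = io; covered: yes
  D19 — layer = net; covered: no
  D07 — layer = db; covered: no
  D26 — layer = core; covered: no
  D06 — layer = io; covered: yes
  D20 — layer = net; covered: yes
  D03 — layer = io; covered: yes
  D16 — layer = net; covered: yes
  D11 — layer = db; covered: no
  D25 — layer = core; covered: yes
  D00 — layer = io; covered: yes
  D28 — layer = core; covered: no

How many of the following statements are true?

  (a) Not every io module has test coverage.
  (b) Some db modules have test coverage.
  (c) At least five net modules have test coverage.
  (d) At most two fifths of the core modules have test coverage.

0

(a) io: |A| = 7, |A ∩ B| = 7; needs A ⊄ B (|A ∖ B| ≥ 1) — false.
(b) db: |A| = 9, |A ∩ B| = 0; needs A ∩ B ≠ ∅ (|A ∩ B| ≥ 1) — false.
(c) net: |A| = 8, |A ∩ B| = 4; needs |A ∩ B| ≥ 5 — false.
(d) core: |A| = 9, |A ∩ B| = 4; needs |A ∩ B| / |A| ≤ 2/5 — false.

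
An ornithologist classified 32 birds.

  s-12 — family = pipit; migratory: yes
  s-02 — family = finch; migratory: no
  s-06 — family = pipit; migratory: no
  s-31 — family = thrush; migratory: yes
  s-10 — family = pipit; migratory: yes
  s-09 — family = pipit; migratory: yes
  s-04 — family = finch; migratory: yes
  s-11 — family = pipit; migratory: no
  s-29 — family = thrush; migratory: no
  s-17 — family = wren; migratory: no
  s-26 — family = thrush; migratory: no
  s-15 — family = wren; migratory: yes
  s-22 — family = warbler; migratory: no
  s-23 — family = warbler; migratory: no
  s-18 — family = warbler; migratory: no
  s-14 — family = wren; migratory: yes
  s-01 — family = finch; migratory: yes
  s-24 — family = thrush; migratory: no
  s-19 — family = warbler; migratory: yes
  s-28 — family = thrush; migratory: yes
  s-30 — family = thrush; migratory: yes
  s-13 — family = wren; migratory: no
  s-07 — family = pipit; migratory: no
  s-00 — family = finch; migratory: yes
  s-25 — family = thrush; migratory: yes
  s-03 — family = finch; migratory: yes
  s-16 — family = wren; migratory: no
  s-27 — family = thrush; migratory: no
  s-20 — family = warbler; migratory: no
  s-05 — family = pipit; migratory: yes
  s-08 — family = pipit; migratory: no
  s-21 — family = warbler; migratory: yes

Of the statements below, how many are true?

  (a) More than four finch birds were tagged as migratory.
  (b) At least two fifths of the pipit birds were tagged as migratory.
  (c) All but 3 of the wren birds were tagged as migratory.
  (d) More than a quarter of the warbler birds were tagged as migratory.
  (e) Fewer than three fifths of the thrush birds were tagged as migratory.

4

(a) finch: |A| = 5, |A ∩ B| = 4; needs |A ∩ B| > 4 — false.
(b) pipit: |A| = 8, |A ∩ B| = 4; needs |A ∩ B| / |A| ≥ 2/5 — true.
(c) wren: |A| = 5, |A ∩ B| = 2; needs |A ∖ B| = 3 — true.
(d) warbler: |A| = 6, |A ∩ B| = 2; needs |A ∩ B| / |A| > 1/4 — true.
(e) thrush: |A| = 8, |A ∩ B| = 4; needs |A ∩ B| / |A| < 3/5 — true.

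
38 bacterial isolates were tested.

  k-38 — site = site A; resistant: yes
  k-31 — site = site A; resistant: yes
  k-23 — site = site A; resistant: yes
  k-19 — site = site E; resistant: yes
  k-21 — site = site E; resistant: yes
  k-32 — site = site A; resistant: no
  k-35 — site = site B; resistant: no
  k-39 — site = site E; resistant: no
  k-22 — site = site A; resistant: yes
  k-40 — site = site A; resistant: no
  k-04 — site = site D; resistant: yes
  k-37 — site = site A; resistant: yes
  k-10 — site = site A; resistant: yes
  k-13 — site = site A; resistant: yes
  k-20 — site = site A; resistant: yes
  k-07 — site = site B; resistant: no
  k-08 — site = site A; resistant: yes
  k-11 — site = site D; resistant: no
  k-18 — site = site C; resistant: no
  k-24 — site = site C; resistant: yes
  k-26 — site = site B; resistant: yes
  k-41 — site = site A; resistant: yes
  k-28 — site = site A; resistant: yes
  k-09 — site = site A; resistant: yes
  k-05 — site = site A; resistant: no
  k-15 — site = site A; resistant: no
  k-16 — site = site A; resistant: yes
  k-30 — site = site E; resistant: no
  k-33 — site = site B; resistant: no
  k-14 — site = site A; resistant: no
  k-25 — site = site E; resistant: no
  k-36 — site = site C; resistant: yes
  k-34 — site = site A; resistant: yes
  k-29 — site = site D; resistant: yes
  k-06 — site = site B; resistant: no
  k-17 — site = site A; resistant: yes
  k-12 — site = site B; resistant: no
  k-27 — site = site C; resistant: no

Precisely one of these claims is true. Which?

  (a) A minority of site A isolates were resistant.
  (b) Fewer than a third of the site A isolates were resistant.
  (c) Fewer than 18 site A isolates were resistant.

|A| = 20, |A ∩ B| = 15, |A ∖ B| = 5.
(a) requires |A ∩ B| < |A ∖ B|: false.
(b) requires |A ∩ B| / |A| < 1/3: false.
(c) requires |A ∩ B| < 18: true.

(c)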